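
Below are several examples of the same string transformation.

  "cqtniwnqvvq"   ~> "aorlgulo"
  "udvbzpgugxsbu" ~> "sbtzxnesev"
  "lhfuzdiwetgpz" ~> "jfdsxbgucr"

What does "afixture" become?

ydgvr

The pattern: shift every letter 2 places backward in the alphabet (wrapping around), then delete the last 3 characters.
So "afixture" becomes "ydgvr".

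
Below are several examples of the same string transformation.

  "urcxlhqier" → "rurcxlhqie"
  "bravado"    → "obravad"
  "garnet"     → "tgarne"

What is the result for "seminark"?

kseminar

In each case the input is transformed by: move the last character to the front.
"seminark" → "kseminar".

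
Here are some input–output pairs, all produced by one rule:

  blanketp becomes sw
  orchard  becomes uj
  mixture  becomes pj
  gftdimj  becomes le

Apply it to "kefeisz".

In each case the input is transformed by: keep one character in every 3, starting at position 3 (positions 3rd, 6th, 9th, ...), then shift every letter 8 places backward in the alphabet (wrapping around).
Working it through for "kefeisz": intermediate "fs", final "xk".

xk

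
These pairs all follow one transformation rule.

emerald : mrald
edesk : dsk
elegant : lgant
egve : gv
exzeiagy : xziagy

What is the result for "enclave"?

nclav

Each output is the input with this applied: remove every "e".
Applying that to "enclave" gives "nclav".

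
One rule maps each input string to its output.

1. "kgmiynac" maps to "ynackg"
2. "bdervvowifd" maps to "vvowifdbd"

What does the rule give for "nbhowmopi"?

wmopinb

Each output is the input with this applied: move the first 2 characters to the end (rotate left by 2), then delete the first 2 characters.
For "nbhowmopi", step one produces "howmopinb"; step two turns that into "wmopinb".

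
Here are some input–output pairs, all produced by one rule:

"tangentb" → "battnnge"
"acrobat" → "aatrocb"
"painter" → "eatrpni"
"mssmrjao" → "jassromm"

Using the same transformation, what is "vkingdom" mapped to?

The pattern: sort the characters into reverse alphabetical order, then move the last 2 characters to the front (rotate right by 2).
"vkingdom" → "vonmkigd" → "gdvonmki".

gdvonmki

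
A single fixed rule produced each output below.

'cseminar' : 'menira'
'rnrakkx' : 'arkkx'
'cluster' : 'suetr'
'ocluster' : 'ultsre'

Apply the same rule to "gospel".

psle

Looking at the pairs, the operation is to swap each adjacent pair of characters (1↔2, 3↔4, ...), then delete the first 2 characters.
Applying both steps to "gospel": "ogpsle", then "psle".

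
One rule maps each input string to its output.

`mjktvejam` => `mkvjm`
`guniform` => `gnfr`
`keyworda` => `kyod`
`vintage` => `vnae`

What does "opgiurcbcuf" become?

oguccf

Rule — keep every other character starting from the first (positions 1st, 3rd, 5th, ...).
Applying that to "opgiurcbcuf" gives "oguccf".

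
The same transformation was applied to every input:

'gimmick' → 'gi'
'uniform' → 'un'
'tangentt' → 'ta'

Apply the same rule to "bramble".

br

Looking at the pairs, the operation is to keep only the first 2 characters.
For "bramble" the result is "br".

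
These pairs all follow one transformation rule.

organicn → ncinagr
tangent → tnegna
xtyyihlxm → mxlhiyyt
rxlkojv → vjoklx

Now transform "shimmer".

remmih

Each output is the input with this applied: reverse the string, then delete the last character.
"shimmer" → "remmihs" → "remmih".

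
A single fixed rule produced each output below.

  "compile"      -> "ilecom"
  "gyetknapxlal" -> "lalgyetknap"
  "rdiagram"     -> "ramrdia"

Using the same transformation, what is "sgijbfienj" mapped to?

enjsgijbf

The rule is to move the last 3 characters to the front (rotate right by 3), then delete the last character.
Applying both steps to "sgijbfienj": "enjsgijbfi", then "enjsgijbf".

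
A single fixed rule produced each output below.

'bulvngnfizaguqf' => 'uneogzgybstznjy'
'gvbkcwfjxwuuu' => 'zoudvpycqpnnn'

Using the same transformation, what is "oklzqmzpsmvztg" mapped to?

hdesjfsilfosmz

Looking at the pairs, the operation is to shift every letter 7 places backward in the alphabet (wrapping around).
"oklzqmzpsmvztg" → "hdesjfsilfosmz".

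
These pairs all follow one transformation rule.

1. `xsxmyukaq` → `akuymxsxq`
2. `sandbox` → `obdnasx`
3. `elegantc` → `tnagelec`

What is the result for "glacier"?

eicalgr

The rule is to reverse the string, then move the first character to the end.
Working it through for "glacier": intermediate "reicalg", final "eicalgr".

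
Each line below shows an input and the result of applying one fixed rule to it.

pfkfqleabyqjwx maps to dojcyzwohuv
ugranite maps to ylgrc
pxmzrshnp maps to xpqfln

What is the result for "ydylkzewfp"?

jixcudn

The pattern: delete the first 3 characters, then shift every letter 2 places backward in the alphabet (wrapping around).
Working it through for "ydylkzewfp": intermediate "lkzewfp", final "jixcudn".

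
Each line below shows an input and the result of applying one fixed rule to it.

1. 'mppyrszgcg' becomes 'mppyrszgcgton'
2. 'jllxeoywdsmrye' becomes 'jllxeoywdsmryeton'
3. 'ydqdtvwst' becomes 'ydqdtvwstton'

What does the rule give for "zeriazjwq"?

The transformation: append "ton".
Doing the same to "zeriazjwq": "zeriazjwqton".

zeriazjwqton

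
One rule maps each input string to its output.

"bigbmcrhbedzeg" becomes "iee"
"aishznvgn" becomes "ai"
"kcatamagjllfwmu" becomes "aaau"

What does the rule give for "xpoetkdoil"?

In each case the input is transformed by: keep only the vowels.
"xpoetkdoil" → "oeoi".

oeoi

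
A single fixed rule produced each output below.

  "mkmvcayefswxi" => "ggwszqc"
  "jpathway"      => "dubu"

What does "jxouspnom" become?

dimhg

Rule — keep every other character starting from the first (positions 1st, 3rd, 5th, ...), then shift every letter 6 places backward in the alphabet (wrapping around).
Starting from "jxouspnom": after the first operation, "josnm"; after the second, "dimhg".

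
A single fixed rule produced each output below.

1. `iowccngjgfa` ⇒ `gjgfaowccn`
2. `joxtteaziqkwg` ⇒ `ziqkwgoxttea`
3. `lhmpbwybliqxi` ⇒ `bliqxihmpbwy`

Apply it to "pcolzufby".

In each case the input is transformed by: delete the first character, then swap the front and back halves of the string.
Working it through for "pcolzufby": intermediate "colzufby", final "ufbycolz".

ufbycolz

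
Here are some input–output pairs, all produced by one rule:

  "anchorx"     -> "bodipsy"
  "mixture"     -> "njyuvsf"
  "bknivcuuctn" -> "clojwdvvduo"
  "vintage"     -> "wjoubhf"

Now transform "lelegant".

mfmfhbou

The rule is to shift every letter 1 place forward in the alphabet (wrapping around).
Applying that to "lelegant" gives "mfmfhbou".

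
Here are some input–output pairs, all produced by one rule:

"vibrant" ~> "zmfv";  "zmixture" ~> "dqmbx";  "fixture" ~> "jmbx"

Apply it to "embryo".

iqf

In each case the input is transformed by: delete the last 3 characters, then shift every letter 4 places forward in the alphabet (wrapping around).
For "embryo", step one produces "emb"; step two turns that into "iqf".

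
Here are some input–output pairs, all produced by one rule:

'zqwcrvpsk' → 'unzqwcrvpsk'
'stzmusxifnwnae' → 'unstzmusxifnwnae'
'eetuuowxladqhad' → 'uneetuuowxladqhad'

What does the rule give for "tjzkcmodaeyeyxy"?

untjzkcmodaeyeyxy

What's happening: prepend "un".
Doing the same to "tjzkcmodaeyeyxy": "untjzkcmodaeyeyxy".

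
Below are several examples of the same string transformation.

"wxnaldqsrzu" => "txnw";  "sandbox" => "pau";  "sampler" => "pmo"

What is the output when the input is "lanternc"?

iqk

Each output is the input with this applied: shift every letter 3 places backward in the alphabet (wrapping around), then keep one character in every 3, starting at position 1 (positions 1st, 4th, 7th, ...).
Applying both steps to "lanternc": "ixkqbokz", then "iqk".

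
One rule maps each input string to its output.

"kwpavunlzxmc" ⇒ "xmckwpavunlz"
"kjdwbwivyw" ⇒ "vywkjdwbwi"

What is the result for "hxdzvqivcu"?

vcuhxdzvqi

The pattern: move the last 3 characters to the front (rotate right by 3).
Applying that to "hxdzvqivcu" gives "vcuhxdzvqi".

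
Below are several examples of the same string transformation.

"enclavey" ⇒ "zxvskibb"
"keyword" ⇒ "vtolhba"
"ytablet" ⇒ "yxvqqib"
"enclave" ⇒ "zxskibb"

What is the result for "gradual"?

The rule is to shift every letter 3 places backward in the alphabet (wrapping around), then sort the characters into reverse alphabetical order.
"gradual" → "doxarxi" → "xxroida".

xxroida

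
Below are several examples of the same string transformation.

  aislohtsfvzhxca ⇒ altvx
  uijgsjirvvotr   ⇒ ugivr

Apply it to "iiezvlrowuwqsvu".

izrus

The transformation: keep one character in every 3, starting at position 1 (positions 1st, 4th, 7th, ...).
For "iiezvlrowuwqsvu" the result is "izrus".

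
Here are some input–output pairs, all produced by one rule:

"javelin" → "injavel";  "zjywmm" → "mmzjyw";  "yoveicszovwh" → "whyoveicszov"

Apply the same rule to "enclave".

In each case the input is transformed by: move the last 2 characters to the front (rotate right by 2).
Applying that to "enclave" gives "veencla".

veencla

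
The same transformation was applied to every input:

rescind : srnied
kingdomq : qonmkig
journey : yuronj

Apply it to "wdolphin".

wponlih

What's happening: sort the characters into reverse alphabetical order, then delete the last character.
"wdolphin" → "wponlihd" → "wponlih".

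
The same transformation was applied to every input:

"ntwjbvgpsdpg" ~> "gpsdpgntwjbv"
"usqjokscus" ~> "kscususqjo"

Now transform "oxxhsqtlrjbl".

Each output is the input with this applied: swap the front and back halves of the string.
"oxxhsqtlrjbl" → "tlrjbloxxhsq".

tlrjbloxxhsq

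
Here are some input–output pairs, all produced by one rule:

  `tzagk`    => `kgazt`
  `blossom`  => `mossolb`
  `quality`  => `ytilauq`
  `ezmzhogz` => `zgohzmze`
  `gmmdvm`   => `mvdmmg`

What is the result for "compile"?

elipmoc

In each case the input is transformed by: reverse the string.
Applying that to "compile" gives "elipmoc".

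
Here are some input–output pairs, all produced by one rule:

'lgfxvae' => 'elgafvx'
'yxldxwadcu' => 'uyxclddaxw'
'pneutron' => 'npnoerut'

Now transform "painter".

rpaeitn

What's happening: swap the first and last characters, then take characters alternately from the front and the back (1st, last, 2nd, 2nd-last, ...).
Applying both steps to "painter": "raintep", then "rpaeitn".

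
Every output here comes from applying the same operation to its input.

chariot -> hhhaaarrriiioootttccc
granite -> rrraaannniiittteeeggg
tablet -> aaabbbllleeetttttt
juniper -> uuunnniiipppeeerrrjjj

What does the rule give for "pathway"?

aaattthhhwwwaaayyyppp

The rule is to repeat every character 3 times, then move the first 3 characters to the end (rotate left by 3).
Starting from "pathway": after the first operation, "pppaaattthhhwwwaaayyy"; after the second, "aaattthhhwwwaaayyyppp".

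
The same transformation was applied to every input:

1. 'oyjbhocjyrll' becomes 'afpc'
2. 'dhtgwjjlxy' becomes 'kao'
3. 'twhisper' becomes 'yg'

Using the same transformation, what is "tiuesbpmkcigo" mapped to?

What's happening: shift every letter 9 places backward in the alphabet (wrapping around), then keep one character in every 3, starting at position 3 (positions 3rd, 6th, 9th, ...).
Applying that to "tiuesbpmkcigo" gives "lsbx".

lsbx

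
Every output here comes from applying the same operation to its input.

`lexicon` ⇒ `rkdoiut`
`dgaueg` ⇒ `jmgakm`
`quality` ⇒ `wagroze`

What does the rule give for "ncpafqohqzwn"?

tivglwunwfct

What's happening: shift every letter 6 places forward in the alphabet (wrapping around).
Doing the same to "ncpafqohqzwn": "tivglwunwfct".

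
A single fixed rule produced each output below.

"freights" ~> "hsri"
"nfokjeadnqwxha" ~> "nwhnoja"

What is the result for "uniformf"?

rfnf

Rule — swap the front and back halves of the string, then keep every other character starting from the second (positions 2nd, 4th, 6th, ...).
Applying both steps to "uniformf": "ormfunif", then "rfnf".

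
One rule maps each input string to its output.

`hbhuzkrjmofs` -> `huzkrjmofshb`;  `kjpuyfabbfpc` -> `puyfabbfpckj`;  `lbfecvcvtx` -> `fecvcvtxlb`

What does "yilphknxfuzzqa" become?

lphknxfuzzqayi

Each output is the input with this applied: move the first 2 characters to the end (rotate left by 2).
On "yilphknxfuzzqa" that produces "lphknxfuzzqayi".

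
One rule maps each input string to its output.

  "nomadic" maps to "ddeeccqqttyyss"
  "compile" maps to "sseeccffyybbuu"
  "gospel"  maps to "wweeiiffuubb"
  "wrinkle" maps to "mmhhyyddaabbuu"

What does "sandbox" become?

Each output is the input with this applied: shift every letter 10 places backward in the alphabet (wrapping around), then double every character.
For "sandbox", step one produces "iqdtren"; step two turns that into "iiqqddttrreenn".

iiqqddttrreenn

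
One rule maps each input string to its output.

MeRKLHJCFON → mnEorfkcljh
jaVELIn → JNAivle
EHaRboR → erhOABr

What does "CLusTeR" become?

The pattern: flip the case of every letter, then take characters alternately from the front and the back (1st, last, 2nd, 2nd-last, ...).
Working it through for "CLusTeR": intermediate "clUStEr", final "crlEUtS".

crlEUtS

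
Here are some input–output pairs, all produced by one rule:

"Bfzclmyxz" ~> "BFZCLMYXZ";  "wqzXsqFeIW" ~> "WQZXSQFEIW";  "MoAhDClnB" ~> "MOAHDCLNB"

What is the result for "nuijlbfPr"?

In each case the input is transformed by: convert every letter to uppercase.
Doing the same to "nuijlbfPr": "NUIJLBFPR".

NUIJLBFPR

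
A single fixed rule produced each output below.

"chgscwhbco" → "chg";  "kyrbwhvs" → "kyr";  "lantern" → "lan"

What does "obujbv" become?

obu

Rule — keep only the first 3 characters.
Applying that to "obujbv" gives "obu".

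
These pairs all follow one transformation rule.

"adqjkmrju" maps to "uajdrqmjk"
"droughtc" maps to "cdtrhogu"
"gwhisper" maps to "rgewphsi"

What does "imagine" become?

What's happening: reverse the string, then take characters alternately from the front and the back (1st, last, 2nd, 2nd-last, ...).
On "imagine": the first step gives "enigami", and the second then gives "einmiag".
(Check on "droughtc": → "cthguord" → "cdtrhogu" ✓)

einmiag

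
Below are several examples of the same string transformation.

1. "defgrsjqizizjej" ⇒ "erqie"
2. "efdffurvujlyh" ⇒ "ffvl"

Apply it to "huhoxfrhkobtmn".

What's happening: keep one character in every 3, starting at position 2 (positions 2nd, 5th, 8th, ...).
Doing the same to "huhoxfrhkobtmn": "uxhbn".

uxhbn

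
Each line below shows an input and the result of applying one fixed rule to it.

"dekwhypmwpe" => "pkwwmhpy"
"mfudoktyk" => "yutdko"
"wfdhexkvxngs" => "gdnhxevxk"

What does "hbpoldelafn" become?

What's happening: take characters alternately from the front and the back (1st, last, 2nd, 2nd-last, ...), then delete the first 3 characters.
On "hbpoldelafn": the first step gives "hnbfpaolled", and the second then gives "fpaolled".

fpaolled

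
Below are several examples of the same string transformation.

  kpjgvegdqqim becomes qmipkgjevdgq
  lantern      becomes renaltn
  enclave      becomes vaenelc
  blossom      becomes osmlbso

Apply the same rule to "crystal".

The rule is to swap each adjacent pair of characters (1↔2, 3↔4, ...), then move the last 3 characters to the front (rotate right by 3).
Starting from "crystal": after the first operation, "rcsyatl"; after the second, "atlrcsy".

atlrcsy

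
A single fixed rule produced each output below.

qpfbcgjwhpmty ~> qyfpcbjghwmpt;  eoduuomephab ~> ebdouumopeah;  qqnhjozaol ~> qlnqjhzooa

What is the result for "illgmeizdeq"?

iqllmgiedze

What's happening: move the last character to the front, then swap each adjacent pair of characters (1↔2, 3↔4, ...).
"illgmeizdeq" → "qillgmeizde" → "iqllmgiedze".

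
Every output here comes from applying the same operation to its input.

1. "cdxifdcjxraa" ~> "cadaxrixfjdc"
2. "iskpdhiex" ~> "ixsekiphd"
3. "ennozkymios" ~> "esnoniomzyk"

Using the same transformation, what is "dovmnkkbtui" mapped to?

diouvtmbnkk

Looking at the pairs, the operation is to take characters alternately from the front and the back (1st, last, 2nd, 2nd-last, ...).
Applying that to "dovmnkkbtui" gives "diouvtmbnkk".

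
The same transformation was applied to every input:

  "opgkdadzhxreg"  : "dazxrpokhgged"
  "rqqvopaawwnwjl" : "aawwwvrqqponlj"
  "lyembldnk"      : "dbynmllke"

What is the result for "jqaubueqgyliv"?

What's happening: sort the characters into reverse alphabetical order, then move the last 2 characters to the front (rotate right by 2).
Working it through for "jqaubueqgyliv": intermediate "yvuuqqljigeba", final "bayvuuqqljige".

bayvuuqqljige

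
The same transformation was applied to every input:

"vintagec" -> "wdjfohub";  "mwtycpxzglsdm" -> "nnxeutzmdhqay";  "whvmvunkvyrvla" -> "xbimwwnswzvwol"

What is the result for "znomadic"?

Each output is the input with this applied: take characters alternately from the front and the back (1st, last, 2nd, 2nd-last, ...), then shift every letter 1 place forward in the alphabet (wrapping around).
"znomadic" → "zcniodma" → "adojpenb".

adojpenb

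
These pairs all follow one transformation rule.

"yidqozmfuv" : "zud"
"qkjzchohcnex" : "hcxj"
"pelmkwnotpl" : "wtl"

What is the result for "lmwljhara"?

haw

Looking at the pairs, the operation is to keep one character in every 3, starting at position 3 (positions 3rd, 6th, 9th, ...), then move the first character to the end.
On "lmwljhara" that produces "haw".
(Check on "yidqozmfuv": → "dzu" → "zud" ✓)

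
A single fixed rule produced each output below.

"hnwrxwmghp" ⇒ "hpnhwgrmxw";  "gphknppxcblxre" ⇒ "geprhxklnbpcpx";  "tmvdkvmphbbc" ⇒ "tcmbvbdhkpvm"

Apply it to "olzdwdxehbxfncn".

Rule — take characters alternately from the front and the back (1st, last, 2nd, 2nd-last, ...).
"olzdwdxehbxfncn" → "onlczndfwxdbxhe".

onlczndfwxdbxhe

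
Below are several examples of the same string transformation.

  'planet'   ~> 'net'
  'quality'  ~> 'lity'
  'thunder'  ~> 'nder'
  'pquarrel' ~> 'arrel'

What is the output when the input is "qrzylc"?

What's happening: delete the first 3 characters.
Applying that to "qrzylc" gives "ylc".

ylc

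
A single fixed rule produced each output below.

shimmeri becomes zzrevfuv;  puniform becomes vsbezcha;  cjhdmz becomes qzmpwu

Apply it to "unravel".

niryhae

Looking at the pairs, the operation is to move the first 3 characters to the end (rotate left by 3), then shift every letter 13 places forward in the alphabet (wrapping around) — i.e. ROT13.
Starting from "unravel": after the first operation, "avelunr"; after the second, "niryhae".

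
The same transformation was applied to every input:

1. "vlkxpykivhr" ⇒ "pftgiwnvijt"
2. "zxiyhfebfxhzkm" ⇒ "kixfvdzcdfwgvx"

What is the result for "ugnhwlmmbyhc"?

Looking at the pairs, the operation is to shift every letter 2 places backward in the alphabet (wrapping around), then reverse the string.
On "ugnhwlmmbyhc": the first step gives "selfujkkzwfa", and the second then gives "afwzkkjufles".

afwzkkjufles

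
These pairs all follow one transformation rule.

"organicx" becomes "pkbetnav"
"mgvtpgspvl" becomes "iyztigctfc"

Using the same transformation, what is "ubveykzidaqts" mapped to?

gfhoirlxmvqnd

Rule — shift every letter 13 places forward in the alphabet (wrapping around) — i.e. ROT13, then move the last 2 characters to the front (rotate right by 2).
On "ubveykzidaqts" that produces "gfhoirlxmvqnd".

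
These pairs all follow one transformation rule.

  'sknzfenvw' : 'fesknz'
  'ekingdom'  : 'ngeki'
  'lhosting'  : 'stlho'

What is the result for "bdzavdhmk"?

What's happening: delete the last 3 characters, then move the last 2 characters to the front (rotate right by 2).
"bdzavdhmk" → "bdzavd" → "vdbdza".

vdbdza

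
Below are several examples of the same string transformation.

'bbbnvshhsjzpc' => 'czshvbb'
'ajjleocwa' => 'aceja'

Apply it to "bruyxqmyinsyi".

Looking at the pairs, the operation is to reverse the string, then keep every other character starting from the first (positions 1st, 3rd, 5th, ...).
Working it through for "bruyxqmyinsyi": intermediate "iysniymqxyurb", final "isimxub".

isimxub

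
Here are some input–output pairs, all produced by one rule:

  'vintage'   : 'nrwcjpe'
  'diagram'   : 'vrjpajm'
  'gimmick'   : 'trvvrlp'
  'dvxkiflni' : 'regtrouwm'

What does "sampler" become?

What's happening: swap the first and last characters, then shift every letter 9 places forward in the alphabet (wrapping around).
On "sampler": the first step gives "ramples", and the second then gives "ajvyunb".

ajvyunb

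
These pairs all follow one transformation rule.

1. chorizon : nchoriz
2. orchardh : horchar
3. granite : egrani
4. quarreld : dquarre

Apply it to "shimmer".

rshimm

Each output is the input with this applied: move the last character to the front, then delete the last character.
For "shimmer" the result is "rshimm".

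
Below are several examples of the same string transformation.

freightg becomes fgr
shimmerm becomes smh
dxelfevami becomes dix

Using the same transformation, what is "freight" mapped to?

ftr

What's happening: take characters alternately from the front and the back (1st, last, 2nd, 2nd-last, ...), then keep only the first 3 characters.
Applying both steps to "freight": "ftrhegi", then "ftr".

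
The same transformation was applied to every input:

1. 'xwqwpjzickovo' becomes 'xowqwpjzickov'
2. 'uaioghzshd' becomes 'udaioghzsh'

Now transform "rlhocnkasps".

What's happening: swap the first and last characters, then move the last character to the front.
Starting from "rlhocnkasps": after the first operation, "slhocnkaspr"; after the second, "rslhocnkasp".

rslhocnkasp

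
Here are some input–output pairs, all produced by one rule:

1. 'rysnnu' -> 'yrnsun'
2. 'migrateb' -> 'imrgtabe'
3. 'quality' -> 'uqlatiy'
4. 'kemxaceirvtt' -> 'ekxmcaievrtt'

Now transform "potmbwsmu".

opmtwbmsu

Rule — swap each adjacent pair of characters (1↔2, 3↔4, ...).
Applying that to "potmbwsmu" gives "opmtwbmsu".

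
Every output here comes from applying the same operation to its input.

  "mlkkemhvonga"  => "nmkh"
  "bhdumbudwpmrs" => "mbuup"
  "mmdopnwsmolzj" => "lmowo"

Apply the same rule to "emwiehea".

In each case the input is transformed by: move the last 3 characters to the front (rotate right by 3), then keep one character in every 3, starting at position 1 (positions 1st, 4th, 7th, ...).
"emwiehea" → "hei".

hei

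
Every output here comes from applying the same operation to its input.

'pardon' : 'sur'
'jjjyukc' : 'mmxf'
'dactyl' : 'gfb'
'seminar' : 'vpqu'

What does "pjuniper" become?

sxlh

In each case the input is transformed by: shift every letter 3 places forward in the alphabet (wrapping around), then keep every other character starting from the first (positions 1st, 3rd, 5th, ...).
For "pjuniper", step one produces "smxqlshu"; step two turns that into "sxlh".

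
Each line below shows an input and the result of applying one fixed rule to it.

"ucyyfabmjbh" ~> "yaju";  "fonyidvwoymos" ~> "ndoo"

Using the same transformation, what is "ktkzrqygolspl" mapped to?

What's happening: move the first character to the end, then keep one character in every 3, starting at position 2 (positions 2nd, 5th, 8th, ...).
Starting from "ktkzrqygolspl": after the first operation, "tkzrqygolsplk"; after the second, "kqop".

kqop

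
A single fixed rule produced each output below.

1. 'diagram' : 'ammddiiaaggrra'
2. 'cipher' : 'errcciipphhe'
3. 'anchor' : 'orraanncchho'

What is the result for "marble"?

The pattern: double every character, then move the last 3 characters to the front (rotate right by 3).
For "marble" the result is "leemmaarrbbl".

leemmaarrbbl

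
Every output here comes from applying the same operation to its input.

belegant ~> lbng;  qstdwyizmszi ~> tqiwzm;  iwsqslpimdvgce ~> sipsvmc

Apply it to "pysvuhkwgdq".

spkuqg

Looking at the pairs, the operation is to keep every other character starting from the first (positions 1st, 3rd, 5th, ...), then swap each adjacent pair of characters (1↔2, 3↔4, ...).
Applying both steps to "pysvuhkwgdq": "psukgq", then "spkuqg".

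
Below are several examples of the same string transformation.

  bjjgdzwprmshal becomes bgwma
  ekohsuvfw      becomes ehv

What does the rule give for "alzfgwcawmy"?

In each case the input is transformed by: keep one character in every 3, starting at position 1 (positions 1st, 4th, 7th, ...).
So "alzfgwcawmy" becomes "afcm".

afcm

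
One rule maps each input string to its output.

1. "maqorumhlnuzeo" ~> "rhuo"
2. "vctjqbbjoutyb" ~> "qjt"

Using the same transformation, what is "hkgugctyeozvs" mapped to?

gyz

Looking at the pairs, the operation is to delete the first 2 characters, then keep one character in every 3, starting at position 3 (positions 3rd, 6th, 9th, ...).
Applying both steps to "hkgugctyeozvs": "gugctyeozvs", then "gyz".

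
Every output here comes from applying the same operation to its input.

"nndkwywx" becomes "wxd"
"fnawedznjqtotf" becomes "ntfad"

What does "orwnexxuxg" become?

xxre

The transformation: swap the front and back halves of the string, then keep one character in every 3, starting at position 1 (positions 1st, 4th, 7th, ...).
Working it through for "orwnexxuxg": intermediate "xxuxgorwne", final "xxre".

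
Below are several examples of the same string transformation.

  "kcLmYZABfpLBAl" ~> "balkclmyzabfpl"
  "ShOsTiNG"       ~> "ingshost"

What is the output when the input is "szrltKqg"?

Rule — move the last 3 characters to the front (rotate right by 3), then convert every letter to lowercase.
"szrltKqg" → "Kqgszrlt" → "kqgszrlt".

kqgszrlt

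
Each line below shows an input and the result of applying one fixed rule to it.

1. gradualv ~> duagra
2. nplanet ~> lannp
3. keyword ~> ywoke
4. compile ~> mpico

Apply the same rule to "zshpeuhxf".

The rule is to delete the last 2 characters, then move the last 3 characters to the front (rotate right by 3).
Doing the same to "zshpeuhxf": "euhzshp".

euhzshp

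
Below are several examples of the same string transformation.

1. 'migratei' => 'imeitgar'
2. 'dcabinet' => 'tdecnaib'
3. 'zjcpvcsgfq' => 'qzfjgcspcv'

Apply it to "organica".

aocrigna

The transformation: reverse the string, then take characters alternately from the front and the back (1st, last, 2nd, 2nd-last, ...).
Starting from "organica": after the first operation, "acinagro"; after the second, "aocrigna".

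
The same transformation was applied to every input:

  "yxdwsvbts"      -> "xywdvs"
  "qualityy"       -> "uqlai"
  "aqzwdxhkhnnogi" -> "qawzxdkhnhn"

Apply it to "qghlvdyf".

What's happening: delete the last 3 characters, then swap each adjacent pair of characters (1↔2, 3↔4, ...).
"qghlvdyf" → "gqlhv".

gqlhv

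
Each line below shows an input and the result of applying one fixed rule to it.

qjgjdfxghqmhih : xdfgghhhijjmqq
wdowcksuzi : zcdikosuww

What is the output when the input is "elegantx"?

Rule — sort the characters into alphabetical order, then move the last character to the front.
For "elegantx" the result is "xaeeglnt".

xaeeglnt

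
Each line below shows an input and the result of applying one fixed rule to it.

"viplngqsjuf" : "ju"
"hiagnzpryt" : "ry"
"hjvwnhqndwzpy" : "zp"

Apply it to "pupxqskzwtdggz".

gg

Looking at the pairs, the operation is to move the last character to the front, then keep only the last 2 characters.
"pupxqskzwtdggz" → "gg".
(Check on "hjvwnhqndwzpy": → "yhjvwnhqndwzp" → "zp" ✓)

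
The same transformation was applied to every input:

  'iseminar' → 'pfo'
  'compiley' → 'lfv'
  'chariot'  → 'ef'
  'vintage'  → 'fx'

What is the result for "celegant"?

bdq

The rule is to keep one character in every 3, starting at position 2 (positions 2nd, 5th, 8th, ...), then shift every letter 3 places backward in the alphabet (wrapping around).
Working it through for "celegant": intermediate "egt", final "bdq".
(Check on "chariot": → "hi" → "ef" ✓)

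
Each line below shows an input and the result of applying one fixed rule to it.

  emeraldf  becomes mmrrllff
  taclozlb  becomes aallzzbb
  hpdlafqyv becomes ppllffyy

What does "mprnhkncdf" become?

ppnnkkccff

The rule is to keep every other character starting from the second (positions 2nd, 4th, 6th, ...), then double every character.
So "mprnhkncdf" becomes "ppnnkkccff".
(Check on "emeraldf": → "mrlf" → "mmrrllff" ✓)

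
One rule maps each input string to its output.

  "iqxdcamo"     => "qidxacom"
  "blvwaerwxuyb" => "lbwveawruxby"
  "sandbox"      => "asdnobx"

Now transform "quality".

The transformation: swap each adjacent pair of characters (1↔2, 3↔4, ...).
So "quality" becomes "uqlatiy".

uqlatiy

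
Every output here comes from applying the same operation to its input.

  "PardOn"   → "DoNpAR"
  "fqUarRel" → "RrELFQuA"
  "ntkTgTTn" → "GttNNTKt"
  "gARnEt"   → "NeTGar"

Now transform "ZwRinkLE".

The transformation: flip the case of every letter, then swap the front and back halves of the string.
So "ZwRinkLE" becomes "NKlezWrI".

NKlezWrI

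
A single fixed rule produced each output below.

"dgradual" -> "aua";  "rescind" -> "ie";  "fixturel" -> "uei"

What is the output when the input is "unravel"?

aeu

The transformation: move the first 2 characters to the end (rotate left by 2), then keep only the vowels.
For "unravel", step one produces "ravelun"; step two turns that into "aeu".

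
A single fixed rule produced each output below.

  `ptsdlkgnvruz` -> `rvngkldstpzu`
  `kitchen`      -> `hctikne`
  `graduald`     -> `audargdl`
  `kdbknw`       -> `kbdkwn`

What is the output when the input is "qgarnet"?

nragqte

What's happening: reverse the string, then move the first 2 characters to the end (rotate left by 2).
For "qgarnet", step one produces "tenragq"; step two turns that into "nragqte".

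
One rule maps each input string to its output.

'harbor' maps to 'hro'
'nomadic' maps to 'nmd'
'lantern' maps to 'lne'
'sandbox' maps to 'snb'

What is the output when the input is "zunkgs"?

zng

What's happening: swap each adjacent pair of characters (1↔2, 3↔4, ...), then keep every other character starting from the second (positions 2nd, 4th, 6th, ...).
On "zunkgs": the first step gives "uzknsg", and the second then gives "zng".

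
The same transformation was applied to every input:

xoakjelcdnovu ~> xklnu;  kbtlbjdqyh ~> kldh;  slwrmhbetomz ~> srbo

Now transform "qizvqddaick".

What's happening: keep one character in every 3, starting at position 1 (positions 1st, 4th, 7th, ...).
For "qizvqddaick" the result is "qvdc".

qvdc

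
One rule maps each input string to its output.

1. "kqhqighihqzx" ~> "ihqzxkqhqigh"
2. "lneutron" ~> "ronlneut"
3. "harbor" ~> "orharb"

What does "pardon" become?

Looking at the pairs, the operation is to swap the front and back halves of the string, then move the first character to the end.
Applying both steps to "pardon": "donpar", then "onpard".

onpard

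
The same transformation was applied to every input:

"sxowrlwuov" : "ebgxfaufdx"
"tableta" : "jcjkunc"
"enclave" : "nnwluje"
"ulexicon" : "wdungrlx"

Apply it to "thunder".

Looking at the pairs, the operation is to shift every letter 9 places forward in the alphabet (wrapping around), then move the last character to the front.
For "thunder" the result is "acqdwmn".

acqdwmn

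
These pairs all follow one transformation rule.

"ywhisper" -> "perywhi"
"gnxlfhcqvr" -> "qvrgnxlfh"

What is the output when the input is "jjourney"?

The rule is to move the last 3 characters to the front (rotate right by 3), then delete the last character.
Doing the same to "jjourney": "neyjjou".

neyjjou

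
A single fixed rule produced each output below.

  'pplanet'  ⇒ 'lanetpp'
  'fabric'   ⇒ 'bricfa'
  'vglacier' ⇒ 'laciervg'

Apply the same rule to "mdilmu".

ilmumd

The rule is to move the first 2 characters to the end (rotate left by 2).
On "mdilmu" that produces "ilmumd".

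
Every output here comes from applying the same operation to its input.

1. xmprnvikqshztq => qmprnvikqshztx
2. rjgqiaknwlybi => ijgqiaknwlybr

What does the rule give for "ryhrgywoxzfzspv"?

The rule is to swap the first and last characters.
On "ryhrgywoxzfzspv" that produces "vyhrgywoxzfzspr".

vyhrgywoxzfzspr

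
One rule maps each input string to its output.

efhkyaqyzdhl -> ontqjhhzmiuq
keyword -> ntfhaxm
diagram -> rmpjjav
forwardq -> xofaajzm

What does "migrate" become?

Each output is the input with this applied: shift every letter 9 places forward in the alphabet (wrapping around), then swap each adjacent pair of characters (1↔2, 3↔4, ...).
Applying both steps to "migrate": "vrpajcn", then "rvapcjn".
(Check on "efhkyaqyzdhl": → "noqthjzhimqu" → "ontqjhhzmiuq" ✓)

rvapcjn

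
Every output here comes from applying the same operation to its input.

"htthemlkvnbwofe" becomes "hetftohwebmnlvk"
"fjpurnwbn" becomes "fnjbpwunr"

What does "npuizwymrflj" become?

njplufirzmwy

The pattern: take characters alternately from the front and the back (1st, last, 2nd, 2nd-last, ...).
On "npuizwymrflj" that produces "njplufirzmwy".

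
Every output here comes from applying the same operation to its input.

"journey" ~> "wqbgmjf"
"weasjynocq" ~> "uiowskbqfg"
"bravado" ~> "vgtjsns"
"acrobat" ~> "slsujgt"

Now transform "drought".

The rule is to move the last 2 characters to the front (rotate right by 2), then shift every letter 8 places backward in the alphabet (wrapping around).
Starting from "drought": after the first operation, "htdroug"; after the second, "zlvjgmy".
(Check on "acrobat": → "atacrob" → "slsujgt" ✓)

zlvjgmy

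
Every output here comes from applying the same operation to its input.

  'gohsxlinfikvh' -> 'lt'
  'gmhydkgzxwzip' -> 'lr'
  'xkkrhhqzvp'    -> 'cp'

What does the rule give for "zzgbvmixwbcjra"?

ee

Each output is the input with this applied: shift every letter 5 places forward in the alphabet (wrapping around), then keep only the first 2 characters.
Starting from "zzgbvmixwbcjra": after the first operation, "eelgarncbghowf"; after the second, "ee".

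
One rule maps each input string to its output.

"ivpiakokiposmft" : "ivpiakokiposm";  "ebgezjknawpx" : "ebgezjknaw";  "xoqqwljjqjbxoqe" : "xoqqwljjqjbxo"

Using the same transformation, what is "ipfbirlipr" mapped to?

Looking at the pairs, the operation is to delete the last 2 characters.
On "ipfbirlipr" that produces "ipfbirli".

ipfbirli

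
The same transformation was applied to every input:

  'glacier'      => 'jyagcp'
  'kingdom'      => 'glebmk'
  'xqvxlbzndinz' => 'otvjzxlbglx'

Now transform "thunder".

fslbcp

The rule is to shift every letter 2 places backward in the alphabet (wrapping around), then delete the first character.
Applying both steps to "thunder": "rfslbcp", then "fslbcp".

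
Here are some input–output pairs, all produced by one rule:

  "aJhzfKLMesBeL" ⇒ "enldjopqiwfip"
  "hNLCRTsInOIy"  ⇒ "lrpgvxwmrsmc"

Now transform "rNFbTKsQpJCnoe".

Looking at the pairs, the operation is to shift every letter 4 places forward in the alphabet (wrapping around), then convert every letter to lowercase.
Applying that to "rNFbTKsQpJCnoe" gives "vrjfxowutngrsi".

vrjfxowutngrsi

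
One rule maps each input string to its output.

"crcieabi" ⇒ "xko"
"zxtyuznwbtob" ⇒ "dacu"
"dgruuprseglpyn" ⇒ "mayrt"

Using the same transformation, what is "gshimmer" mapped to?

ysx

The rule is to shift every letter 6 places forward in the alphabet (wrapping around), then keep one character in every 3, starting at position 2 (positions 2nd, 5th, 8th, ...).
Applying both steps to "gshimmer": "mynosskx", then "ysx".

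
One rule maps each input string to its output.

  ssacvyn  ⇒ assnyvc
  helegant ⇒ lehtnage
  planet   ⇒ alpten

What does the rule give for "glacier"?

Rule — reverse the string, then move the last 3 characters to the front (rotate right by 3).
"glacier" → "reicalg" → "algreic".

algreic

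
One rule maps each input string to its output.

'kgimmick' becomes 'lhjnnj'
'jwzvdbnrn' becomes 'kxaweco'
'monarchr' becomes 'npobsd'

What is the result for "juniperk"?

The rule is to shift every letter 1 place forward in the alphabet (wrapping around), then delete the last 2 characters.
Starting from "juniperk": after the first operation, "kvojqfsl"; after the second, "kvojqf".

kvojqf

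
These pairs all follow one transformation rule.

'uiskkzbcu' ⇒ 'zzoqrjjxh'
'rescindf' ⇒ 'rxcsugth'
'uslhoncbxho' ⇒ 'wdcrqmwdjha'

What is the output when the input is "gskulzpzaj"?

jaoeopyvhz

Rule — move the first 3 characters to the end (rotate left by 3), then shift every letter 11 places backward in the alphabet (wrapping around).
"gskulzpzaj" → "ulzpzajgsk" → "jaoeopyvhz".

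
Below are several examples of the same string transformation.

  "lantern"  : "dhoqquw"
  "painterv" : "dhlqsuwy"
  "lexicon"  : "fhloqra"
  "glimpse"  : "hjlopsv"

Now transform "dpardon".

Each output is the input with this applied: sort the characters into alphabetical order, then shift every letter 3 places forward in the alphabet (wrapping around).
Working it through for "dpardon": intermediate "addnopr", final "dggqrsu".

dggqrsu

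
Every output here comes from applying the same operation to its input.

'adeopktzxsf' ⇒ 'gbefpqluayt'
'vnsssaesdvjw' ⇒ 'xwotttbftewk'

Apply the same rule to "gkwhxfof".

The pattern: move the last character to the front, then shift every letter 1 place forward in the alphabet (wrapping around).
Applying both steps to "gkwhxfof": "fgkwhxfo", then "ghlxiygp".

ghlxiygp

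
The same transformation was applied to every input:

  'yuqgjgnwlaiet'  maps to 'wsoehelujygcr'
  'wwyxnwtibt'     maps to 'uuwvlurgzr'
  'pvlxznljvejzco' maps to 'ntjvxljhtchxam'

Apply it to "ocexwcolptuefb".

macvuamjnrscdz

Rule — shift every letter 2 places backward in the alphabet (wrapping around).
Applying that to "ocexwcolptuefb" gives "macvuamjnrscdz".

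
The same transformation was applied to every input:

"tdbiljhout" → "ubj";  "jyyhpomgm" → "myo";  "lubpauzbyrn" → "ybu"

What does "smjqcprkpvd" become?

The rule is to keep one character in every 3, starting at position 3 (positions 3rd, 6th, 9th, ...), then move the last character to the front.
Working it through for "smjqcprkpvd": intermediate "jpp", final "pjp".

pjp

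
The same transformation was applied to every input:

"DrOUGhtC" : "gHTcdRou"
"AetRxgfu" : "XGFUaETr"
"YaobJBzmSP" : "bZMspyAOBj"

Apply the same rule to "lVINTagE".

The pattern: flip the case of every letter, then swap the front and back halves of the string.
Applying both steps to "lVINTagE": "LvintAGe", then "tAGeLvin".
(Check on "DrOUGhtC": → "dRougHTc" → "gHTcdRou" ✓)

tAGeLvin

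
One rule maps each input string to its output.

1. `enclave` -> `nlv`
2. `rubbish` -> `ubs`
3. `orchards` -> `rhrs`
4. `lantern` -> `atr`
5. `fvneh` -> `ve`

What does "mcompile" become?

The rule is to keep every other character starting from the second (positions 2nd, 4th, 6th, ...).
So "mcompile" becomes "cmie".

cmie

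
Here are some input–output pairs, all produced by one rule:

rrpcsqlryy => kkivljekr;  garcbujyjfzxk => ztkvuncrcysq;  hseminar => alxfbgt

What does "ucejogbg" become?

The transformation: shift every letter 7 places backward in the alphabet (wrapping around), then delete the last character.
"ucejogbg" → "nvxchzuz" → "nvxchzu".

nvxchzu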